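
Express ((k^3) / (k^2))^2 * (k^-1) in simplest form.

Inside the bracket: k^1
Raise to the power 2: k^2
Multiply by (k^-1): add exponents.

k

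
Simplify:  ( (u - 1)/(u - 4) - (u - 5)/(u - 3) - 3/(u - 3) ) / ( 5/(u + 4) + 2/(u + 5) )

(2*u³ + 13*u² - 5*u - 100)/(7*u³ - 16*u² - 147*u + 396)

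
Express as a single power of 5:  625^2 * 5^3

625^2 = 5^8; 5^3 = 5^3
Combine exponents: 5^11

5^11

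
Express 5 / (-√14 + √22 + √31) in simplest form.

(-195*√14 + 25*√31 + 115*√22 + 20*√2387)/1207

Group as (√22 + √31) - √14; multiply by (√22 + √31) + √14, then rationalise the remaining surd.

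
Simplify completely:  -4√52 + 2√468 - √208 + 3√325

4√52 = 8*√13; 2√468 = 12*√13; √208 = 4*√13; 3√325 = 15*√13
Combine: (-8 + 12 - 4 + 15)·√13 = 15*√13

15*√13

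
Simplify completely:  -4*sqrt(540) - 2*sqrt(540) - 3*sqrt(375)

4*sqrt(540) = 24*sqrt(15); 2*sqrt(540) = 12*sqrt(15); 3*sqrt(375) = 15*sqrt(15)
Combine: (-24 - 12 - 15)·sqrt(15) = -51*sqrt(15)

-51*sqrt(15)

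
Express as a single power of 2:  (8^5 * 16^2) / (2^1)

8^5 = 2^15; 16^2 = 2^8; 2^1 = 2^1
Combine exponents: 2^22

2^22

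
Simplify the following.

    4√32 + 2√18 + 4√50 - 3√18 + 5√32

53*√2

4√32 = 16*√2; 2√18 = 6*√2; 4√50 = 20*√2; 3√18 = 9*√2; 5√32 = 20*√2
Combine: (16 + 6 + 20 - 9 + 20)·√2 = 53*√2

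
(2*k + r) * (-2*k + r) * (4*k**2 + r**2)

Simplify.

(r+(2*k))(r-(2*k)) = -4*k**2 + r**2; continue pairing.

-16*k**4 + r**4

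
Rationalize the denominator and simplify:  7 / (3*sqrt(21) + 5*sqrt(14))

Multiply numerator and denominator by -5*sqrt(14) + 3*sqrt(21).
Denominator becomes -161; numerator becomes -35*sqrt(14) + 21*sqrt(21).

(-3*sqrt(21) + 5*sqrt(14))/23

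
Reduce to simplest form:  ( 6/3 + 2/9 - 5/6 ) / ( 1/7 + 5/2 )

Numerator: 6/3 + 2/9 - 5/6 = 25/18
Denominator: 1/7 + 5/2 = 37/14
Divide: (25/18) · (14/37) = 175/333

175/333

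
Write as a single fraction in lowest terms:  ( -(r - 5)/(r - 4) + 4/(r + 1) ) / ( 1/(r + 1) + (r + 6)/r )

(-r^3 + 8*r^2 - 11*r)/(r^3 + 4*r^2 - 26*r - 24)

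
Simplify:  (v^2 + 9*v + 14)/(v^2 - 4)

(v + 7)/(v - 2)

Factor: v^2 + 9*v + 14 = (v + 7)*(v + 2);  v^2 - 4 = (v - 2)*(v + 2)
Cancel the common factor (v + 2).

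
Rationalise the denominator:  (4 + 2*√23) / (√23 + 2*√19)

(-46 - 4*√23 + 8*√19 + 4*√437)/53

Multiply numerator and denominator by -2*√19 + √23.
Denominator becomes -53; numerator becomes -4*√437 - 8*√19 + 4*√23 + 46.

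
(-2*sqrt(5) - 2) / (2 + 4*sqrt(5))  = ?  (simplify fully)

Multiply numerator and denominator by -4*sqrt(5) + 2.
Denominator becomes -76; numerator becomes 4*sqrt(5) + 36.

(-9 - sqrt(5))/19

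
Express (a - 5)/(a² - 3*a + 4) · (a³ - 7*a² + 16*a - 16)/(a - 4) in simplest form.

Factor: a³ - 7*a² + 16*a - 16 = (a² - 3*a + 4)·(a - 4)
Cancel the common factors (a² - 3*a + 4), (a - 4).

a - 5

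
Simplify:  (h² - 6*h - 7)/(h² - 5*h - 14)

(h + 1)/(h + 2)

Factor: h² - 6*h - 7 = (h - 7)·(h + 1);  h² - 5*h - 14 = (h - 7)·(h + 2)
Cancel the common factor (h - 7).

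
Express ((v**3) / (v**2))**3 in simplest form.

Inside the bracket: v**1
Raise to the power 3: v**3

v**3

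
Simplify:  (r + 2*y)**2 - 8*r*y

Expanding gives r**2 - 4*r*y + 4*y**2, a perfect square.

(r - 2*y)**2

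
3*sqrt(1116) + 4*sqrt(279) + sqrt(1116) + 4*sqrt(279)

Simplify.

3*sqrt(1116) = 18*sqrt(31); 4*sqrt(279) = 12*sqrt(31); sqrt(1116) = 6*sqrt(31); 4*sqrt(279) = 12*sqrt(31)
Combine: (18 + 12 + 6 + 12)·sqrt(31) = 48*sqrt(31)

48*sqrt(31)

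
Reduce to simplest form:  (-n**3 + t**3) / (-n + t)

Apply the difference-of-cubes factorisation and cancel (-n + t).

n**2 + n*t + t**2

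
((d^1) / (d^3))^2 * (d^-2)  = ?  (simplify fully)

Inside the bracket: (d^-2)
Raise to the power 2: (d^-4)
Multiply by (d^-2): add exponents.

d^(-6)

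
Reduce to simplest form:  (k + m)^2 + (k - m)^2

Only the even-power cross terms survive.

2*k^2 + 2*m^2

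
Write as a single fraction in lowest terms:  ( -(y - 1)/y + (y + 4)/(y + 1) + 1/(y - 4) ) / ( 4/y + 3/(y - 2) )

Numerator: -(y - 1)/y + (y + 4)/(y + 1) + 1/(y - 4) = (5*y² - 14*y - 4)/(y³ - 3*y² - 4*y)
Denominator: 4/y + 3/(y - 2) = (7*y - 8)/(y² - 2*y)
Divide: ((5*y² - 14*y - 4)/(y³ - 3*y² - 4*y)) · ((y² - 2*y)/(7*y - 8)) = (5*y³ - 24*y² + 24*y + 8)/(7*y³ - 29*y² - 4*y + 32)

(5*y³ - 24*y² + 24*y + 8)/(7*y³ - 29*y² - 4*y + 32)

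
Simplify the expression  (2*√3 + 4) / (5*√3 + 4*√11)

Multiply numerator and denominator by -4*√11 + 5*√3.
Denominator becomes -101; numerator becomes -16*√11 - 8*√33 + 30 + 20*√3.

(-20*√3 - 30 + 8*√33 + 16*√11)/101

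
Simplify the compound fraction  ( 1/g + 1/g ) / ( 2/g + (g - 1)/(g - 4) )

(2*g - 8)/(g**2 + g - 8)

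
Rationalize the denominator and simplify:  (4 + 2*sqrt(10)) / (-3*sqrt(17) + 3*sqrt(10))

(-2*sqrt(170) - 20 - 4*sqrt(17) - 4*sqrt(10))/21

Multiply numerator and denominator by 3*sqrt(10) + 3*sqrt(17).
Denominator becomes -63; numerator becomes 12*sqrt(10) + 12*sqrt(17) + 60 + 6*sqrt(170).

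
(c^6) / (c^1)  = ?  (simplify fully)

Quotient: c^5

c^5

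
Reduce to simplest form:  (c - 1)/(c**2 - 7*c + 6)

1/(c - 6)

Factor: c**2 - 7*c + 6 = (c - 6)*(c - 1)
Cancel the common factor (c - 1).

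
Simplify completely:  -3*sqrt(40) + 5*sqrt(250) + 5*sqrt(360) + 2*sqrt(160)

57*sqrt(10)

3*sqrt(40) = 6*sqrt(10); 5*sqrt(250) = 25*sqrt(10); 5*sqrt(360) = 30*sqrt(10); 2*sqrt(160) = 8*sqrt(10)
Combine: (-6 + 25 + 30 + 8)·sqrt(10) = 57*sqrt(10)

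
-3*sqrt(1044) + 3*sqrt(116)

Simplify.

-12*sqrt(29)

3*sqrt(1044) = 18*sqrt(29); 3*sqrt(116) = 6*sqrt(29)
Combine: (-18 + 6)·sqrt(29) = -12*sqrt(29)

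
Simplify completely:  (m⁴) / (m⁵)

Quotient: (m^-1)

1/m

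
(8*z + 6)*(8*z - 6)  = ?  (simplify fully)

64*z**2 - 36

(8*z)**2 - (6)**2 = 64*z**2 - 36.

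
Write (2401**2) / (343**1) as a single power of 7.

7**5

2401**2 = 7**8; 343**1 = 7**3
Combine exponents: 7**5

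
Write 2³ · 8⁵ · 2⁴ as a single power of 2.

2³ = 2^3; 8⁵ = 2^15; 2⁴ = 2^4
Combine exponents: 2^22

2^22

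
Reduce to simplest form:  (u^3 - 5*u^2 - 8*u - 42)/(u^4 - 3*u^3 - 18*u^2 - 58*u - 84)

Factor: u^3 - 5*u^2 - 8*u - 42 = (u^2 + 2*u + 6)*(u - 7);  u^4 - 3*u^3 - 18*u^2 - 58*u - 84 = (u - 7)*(u + 2)*(u^2 + 2*u + 6)
Cancel the common factors (u^2 + 2*u + 6), (u - 7).

1/(u + 2)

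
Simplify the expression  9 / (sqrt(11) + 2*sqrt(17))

(-3*sqrt(11) + 6*sqrt(17))/19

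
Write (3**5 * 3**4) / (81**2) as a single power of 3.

3**1

3**5 = 3**5; 3**4 = 3**4; 81**2 = 3**8
Combine exponents: 3**1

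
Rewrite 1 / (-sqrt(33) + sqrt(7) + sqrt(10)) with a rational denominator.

Group as (sqrt(7) + sqrt(10)) - sqrt(33); multiply by (sqrt(7) + sqrt(10)) + sqrt(33), then rationalise the remaining surd.

(8*sqrt(33) + 15*sqrt(10) + 18*sqrt(7) + sqrt(2310))/12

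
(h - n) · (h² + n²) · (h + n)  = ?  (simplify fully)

h⁴ - n⁴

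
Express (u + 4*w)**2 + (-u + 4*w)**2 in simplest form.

Binomially expand both and collect terms in (4*w), u.

2*u**2 + 32*w**2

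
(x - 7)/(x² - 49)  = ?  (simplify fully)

Factor: x² - 49 = (x - 7)·(x + 7)
Cancel the common factor (x - 7).

1/(x + 7)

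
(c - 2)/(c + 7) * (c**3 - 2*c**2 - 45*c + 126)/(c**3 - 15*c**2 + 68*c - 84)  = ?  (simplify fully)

(c - 3)/(c - 7)

Factor: c**3 - 2*c**2 - 45*c + 126 = (c - 3)*(c + 7)*(c - 6);  c**3 - 15*c**2 + 68*c - 84 = (c - 7)*(c - 6)*(c - 2)
Cancel the common factors (c + 7), (c - 6), (c - 2).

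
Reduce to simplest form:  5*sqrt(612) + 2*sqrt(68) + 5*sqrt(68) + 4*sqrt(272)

60*sqrt(17)

5*sqrt(612) = 30*sqrt(17); 2*sqrt(68) = 4*sqrt(17); 5*sqrt(68) = 10*sqrt(17); 4*sqrt(272) = 16*sqrt(17)
Combine: (30 + 4 + 10 + 16)·sqrt(17) = 60*sqrt(17)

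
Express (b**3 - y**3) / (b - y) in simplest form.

b**2 + b*y + y**2

Apply the difference-of-cubes factorisation and cancel (b - y).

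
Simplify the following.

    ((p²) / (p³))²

Inside the bracket: (p^-1)
Raise to the power 2: (p^-2)

p^(-2)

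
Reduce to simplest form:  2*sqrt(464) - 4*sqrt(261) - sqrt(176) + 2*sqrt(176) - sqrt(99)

2*sqrt(464) = 8*sqrt(29); 4*sqrt(261) = 12*sqrt(29); sqrt(176) = 4*sqrt(11); 2*sqrt(176) = 8*sqrt(11); sqrt(99) = 3*sqrt(11)

-4*sqrt(29) + sqrt(11)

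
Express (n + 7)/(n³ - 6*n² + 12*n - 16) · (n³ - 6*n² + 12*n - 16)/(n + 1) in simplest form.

Factor: n³ - 6*n² + 12*n - 16 = (n - 4)·(n² - 2*n + 4);  n³ - 6*n² + 12*n - 16 = (n² - 2*n + 4)·(n - 4)
Cancel the common factors (n² - 2*n + 4), (n - 4).

(n + 7)/(n + 1)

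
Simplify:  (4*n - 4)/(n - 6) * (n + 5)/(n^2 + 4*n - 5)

4/(n - 6)

Factor: 4*n - 4 = 4*(n - 1);  n^2 + 4*n - 5 = (n + 5)*(n - 1)
Cancel the common factors (n + 5), (n - 1).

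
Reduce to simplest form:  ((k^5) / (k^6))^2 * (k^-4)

Inside the bracket: (k^-1)
Raise to the power 2: (k^-2)
Multiply by (k^-4): add exponents.

k^(-6)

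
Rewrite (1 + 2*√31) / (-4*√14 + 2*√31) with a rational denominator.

Multiply numerator and denominator by 2*√31 + 4*√14.
Denominator becomes -100; numerator becomes 2*√31 + 4*√14 + 124 + 8*√434.

(-4*√434 - 62 - 2*√14 - √31)/50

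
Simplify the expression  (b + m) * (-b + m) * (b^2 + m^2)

-b^4 + m^4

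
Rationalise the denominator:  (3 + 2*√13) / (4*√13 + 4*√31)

Multiply numerator and denominator by -4*√31 + 4*√13.
Denominator becomes -288; numerator becomes -8*√403 - 12*√31 + 12*√13 + 104.

(-26 - 3*√13 + 3*√31 + 2*√403)/72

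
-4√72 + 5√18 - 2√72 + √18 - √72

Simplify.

-24*√2

4√72 = 24*√2; 5√18 = 15*√2; 2√72 = 12*√2; √18 = 3*√2; √72 = 6*√2
Combine: (-24 + 15 - 12 + 3 - 6)·√2 = -24*√2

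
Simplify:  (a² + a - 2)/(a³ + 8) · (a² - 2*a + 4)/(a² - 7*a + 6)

Factor: a² + a - 2 = (a - 1)·(a + 2);  a³ + 8 = (a + 2)·(a² - 2*a + 4);  a² - 7*a + 6 = (a - 1)·(a - 6)
Cancel the common factors (a² - 2*a + 4), (a + 2), (a - 1).

1/(a - 6)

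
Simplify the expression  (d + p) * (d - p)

d^2 - p^2

Telescope via difference of squares: (d+p)(d-p) = d^2 - p^2.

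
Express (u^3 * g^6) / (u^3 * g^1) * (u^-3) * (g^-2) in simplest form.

g^3/u^3

Quotient: g^5
Multiply by (u^-3) * (g^-2): add exponents.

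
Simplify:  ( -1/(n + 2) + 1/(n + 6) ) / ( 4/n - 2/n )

Numerator: -1/(n + 2) + 1/(n + 6) = -4/(n**2 + 8*n + 12)
Denominator: 4/n - 2/n = 2/n
Divide: (-4/(n**2 + 8*n + 12)) · (n/2) = -2*n/(n**2 + 8*n + 12)

-2*n/(n**2 + 8*n + 12)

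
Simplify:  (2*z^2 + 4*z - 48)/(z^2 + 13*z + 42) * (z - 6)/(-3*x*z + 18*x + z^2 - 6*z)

(-2*z + 8)/(3*x*z + 21*x - z^2 - 7*z)

Factor: 2*z^2 + 4*z - 48 = 2*(z + 6)*(z - 4);  z^2 + 13*z + 42 = (z + 7)*(z + 6);  -3*x*z + 18*x + z^2 - 6*z = (z - 6)*(-3*x + z)
Cancel the common factors (z + 6), (z - 6).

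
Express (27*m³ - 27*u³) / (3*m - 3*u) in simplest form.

Factor as (a-b)(a^2+ab+b^2) with a=(3*m), b=(3*u).

9*m² + 9*m*u + 9*u²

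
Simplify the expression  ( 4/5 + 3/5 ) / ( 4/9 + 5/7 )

Numerator: 4/5 + 3/5 = 7/5
Denominator: 4/9 + 5/7 = 73/63
Divide: (7/5) · (63/73) = 441/365

441/365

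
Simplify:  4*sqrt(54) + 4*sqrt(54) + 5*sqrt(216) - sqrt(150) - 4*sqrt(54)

37*sqrt(6)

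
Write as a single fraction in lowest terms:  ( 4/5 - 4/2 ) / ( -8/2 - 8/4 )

1/5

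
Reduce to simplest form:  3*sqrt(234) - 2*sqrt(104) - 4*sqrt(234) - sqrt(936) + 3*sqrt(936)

5*sqrt(26)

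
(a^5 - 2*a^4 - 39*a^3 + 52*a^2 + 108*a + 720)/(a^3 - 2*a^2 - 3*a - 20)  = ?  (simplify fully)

a^2 - 36

Factor: a^5 - 2*a^4 - 39*a^3 + 52*a^2 + 108*a + 720 = (a + 6)*(a - 4)*(a - 6)*(a^2 + 2*a + 5);  a^3 - 2*a^2 - 3*a - 20 = (a^2 + 2*a + 5)*(a - 4)
Cancel the common factors (a^2 + 2*a + 5), (a - 4).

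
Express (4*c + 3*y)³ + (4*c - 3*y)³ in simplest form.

Binomially expand both and collect terms in (4*c), (3*y).

128*c³ + 216*c*y²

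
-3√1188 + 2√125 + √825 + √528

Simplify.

-9*√33 + 10*√5

3√1188 = 18*√33; 2√125 = 10*√5; √825 = 5*√33; √528 = 4*√33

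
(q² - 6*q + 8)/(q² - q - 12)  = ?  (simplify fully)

Factor: q² - 6*q + 8 = (q - 2)·(q - 4);  q² - q - 12 = (q + 3)·(q - 4)
Cancel the common factor (q - 4).

(q - 2)/(q + 3)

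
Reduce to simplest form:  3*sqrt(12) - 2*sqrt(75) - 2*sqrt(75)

-14*sqrt(3)

3*sqrt(12) = 6*sqrt(3); 2*sqrt(75) = 10*sqrt(3); 2*sqrt(75) = 10*sqrt(3)
Combine: (6 - 10 - 10)·sqrt(3) = -14*sqrt(3)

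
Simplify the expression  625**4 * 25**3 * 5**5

5**27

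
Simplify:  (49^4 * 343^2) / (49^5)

7^4

49^4 = 7^8; 343^2 = 7^6; 49^5 = 7^10
Combine exponents: 7^4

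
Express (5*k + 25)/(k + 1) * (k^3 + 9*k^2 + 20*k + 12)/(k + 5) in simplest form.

5*k^2 + 40*k + 60

Factor: 5*k + 25 = 5*(k + 5);  k^3 + 9*k^2 + 20*k + 12 = (k + 1)*(k + 2)*(k + 6)
Cancel the common factors (k + 5), (k + 1).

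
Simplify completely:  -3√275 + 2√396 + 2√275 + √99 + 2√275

3√275 = 15*√11; 2√396 = 12*√11; 2√275 = 10*√11; √99 = 3*√11; 2√275 = 10*√11
Combine: (-15 + 12 + 10 + 3 + 10)·√11 = 20*√11

20*√11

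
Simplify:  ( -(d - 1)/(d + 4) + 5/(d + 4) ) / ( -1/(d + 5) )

(d^2 - d - 30)/(d + 4)

Numerator: -(d - 1)/(d + 4) + 5/(d + 4) = (-d + 6)/(d + 4)
Denominator: -1/(d + 5) = -1/(d + 5)
Divide: ((-d + 6)/(d + 4)) · (-d - 5) = (d^2 - d - 30)/(d + 4)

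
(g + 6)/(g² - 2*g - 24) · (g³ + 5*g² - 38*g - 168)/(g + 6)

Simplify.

Factor: g² - 2*g - 24 = (g + 4)·(g - 6);  g³ + 5*g² - 38*g - 168 = (g + 4)·(g + 7)·(g - 6)
Cancel the common factors (g + 4), (g + 6), (g - 6).

g + 7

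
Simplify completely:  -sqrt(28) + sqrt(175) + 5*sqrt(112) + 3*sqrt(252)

sqrt(28) = 2*sqrt(7); sqrt(175) = 5*sqrt(7); 5*sqrt(112) = 20*sqrt(7); 3*sqrt(252) = 18*sqrt(7)
Combine: (-2 + 5 + 20 + 18)·sqrt(7) = 41*sqrt(7)

41*sqrt(7)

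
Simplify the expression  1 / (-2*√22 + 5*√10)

(2*√22 + 5*√10)/162

Multiply numerator and denominator by 2*√22 + 5*√10.
Denominator becomes 162; numerator becomes 2*√22 + 5*√10.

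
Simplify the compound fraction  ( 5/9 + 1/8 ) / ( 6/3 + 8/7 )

Numerator: 5/9 + 1/8 = 49/72
Denominator: 6/3 + 8/7 = 22/7
Divide: (49/72) · (7/22) = 343/1584

343/1584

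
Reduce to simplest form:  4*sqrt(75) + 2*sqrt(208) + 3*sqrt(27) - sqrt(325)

4*sqrt(75) = 20*sqrt(3); 2*sqrt(208) = 8*sqrt(13); 3*sqrt(27) = 9*sqrt(3); sqrt(325) = 5*sqrt(13)

3*sqrt(13) + 29*sqrt(3)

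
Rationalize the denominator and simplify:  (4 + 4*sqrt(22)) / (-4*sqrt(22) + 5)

(-124 - 12*sqrt(22))/109

Multiply numerator and denominator by 5 + 4*sqrt(22).
Denominator becomes -327; numerator becomes 36*sqrt(22) + 372.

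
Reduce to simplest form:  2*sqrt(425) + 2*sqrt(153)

2*sqrt(425) = 10*sqrt(17); 2*sqrt(153) = 6*sqrt(17)
Combine: (10 + 6)·sqrt(17) = 16*sqrt(17)

16*sqrt(17)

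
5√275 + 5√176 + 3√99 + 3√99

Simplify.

63*√11

5√275 = 25*√11; 5√176 = 20*√11; 3√99 = 9*√11; 3√99 = 9*√11
Combine: (25 + 20 + 9 + 9)·√11 = 63*√11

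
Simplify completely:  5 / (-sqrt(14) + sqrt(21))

Multiply numerator and denominator by sqrt(14) + sqrt(21).
Denominator becomes 7; numerator becomes 5*sqrt(14) + 5*sqrt(21).

(5*sqrt(14) + 5*sqrt(21))/7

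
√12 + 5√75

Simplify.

27*√3

√12 = 2*√3; 5√75 = 25*√3
Combine: (2 + 25)·√3 = 27*√3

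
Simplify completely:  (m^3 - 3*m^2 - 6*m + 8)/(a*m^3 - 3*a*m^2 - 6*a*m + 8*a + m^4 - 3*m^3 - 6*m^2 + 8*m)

1/(a + m)

Factor: m^3 - 3*m^2 - 6*m + 8 = (m - 4)*(m - 1)*(m + 2);  a*m^3 - 3*a*m^2 - 6*a*m + 8*a + m^4 - 3*m^3 - 6*m^2 + 8*m = (a + m)*(m + 2)*(m - 4)*(m - 1)
Cancel the common factors (m - 1), (m - 4), (m + 2).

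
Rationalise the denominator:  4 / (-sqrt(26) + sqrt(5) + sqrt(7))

Group as (sqrt(5) + sqrt(7)) - sqrt(26); multiply by (sqrt(5) + sqrt(7)) + sqrt(26), then rationalise the remaining surd.

(-7*sqrt(26) - 12*sqrt(7) - 14*sqrt(5) - sqrt(910))/7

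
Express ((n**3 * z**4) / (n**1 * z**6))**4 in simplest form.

n**8/z**8

Inside the bracket: n**2 * (z**-2)
Raise to the power 4: n**8 * (z**-8)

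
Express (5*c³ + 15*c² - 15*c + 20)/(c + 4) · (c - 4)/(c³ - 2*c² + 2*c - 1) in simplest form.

(5*c - 20)/(c - 1)

Factor: 5*c³ + 15*c² - 15*c + 20 = 5·(c + 4)·(c² - c + 1);  c³ - 2*c² + 2*c - 1 = (c² - c + 1)·(c - 1)
Cancel the common factors (c² - c + 1), (c + 4).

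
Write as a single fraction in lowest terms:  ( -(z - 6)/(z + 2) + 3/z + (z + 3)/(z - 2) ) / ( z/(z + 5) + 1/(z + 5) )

(16*z³ + 74*z² - 42*z - 60)/(z⁴ + z³ - 4*z² - 4*z)

Numerator: -(z - 6)/(z + 2) + 3/z + (z + 3)/(z - 2) = (16*z² - 6*z - 12)/(z³ - 4*z)
Denominator: z/(z + 5) + 1/(z + 5) = (z + 1)/(z + 5)
Divide: ((16*z² - 6*z - 12)/(z³ - 4*z)) · ((z + 5)/(z + 1)) = (16*z³ + 74*z² - 42*z - 60)/(z⁴ + z³ - 4*z² - 4*z)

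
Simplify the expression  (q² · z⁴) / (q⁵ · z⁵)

Quotient: (q^-3) · (z^-1)

1/(q³*z)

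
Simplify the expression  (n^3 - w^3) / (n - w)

Factor as (a-b)(a^2+ab+b^2) with a=n, b=w.

n^2 + n*w + w^2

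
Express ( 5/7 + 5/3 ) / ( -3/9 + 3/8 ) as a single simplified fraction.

Numerator: 5/7 + 5/3 = 50/21
Denominator: -3/9 + 3/8 = 1/24
Divide: (50/21) · (24) = 400/7

400/7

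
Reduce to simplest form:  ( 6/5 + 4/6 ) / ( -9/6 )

-56/45

Numerator: 6/5 + 4/6 = 28/15
Denominator: -9/6 = -3/2
Divide: (28/15) · (-2/3) = -56/45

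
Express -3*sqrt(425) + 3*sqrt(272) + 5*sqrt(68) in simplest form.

7*sqrt(17)

3*sqrt(425) = 15*sqrt(17); 3*sqrt(272) = 12*sqrt(17); 5*sqrt(68) = 10*sqrt(17)
Combine: (-15 + 12 + 10)·sqrt(17) = 7*sqrt(17)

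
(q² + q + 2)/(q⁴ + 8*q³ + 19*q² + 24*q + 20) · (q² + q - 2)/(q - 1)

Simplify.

Factor: q⁴ + 8*q³ + 19*q² + 24*q + 20 = (q + 2)·(q + 5)·(q² + q + 2);  q² + q - 2 = (q + 2)·(q - 1)
Cancel the common factors (q² + q + 2), (q + 2), (q - 1).

1/(q + 5)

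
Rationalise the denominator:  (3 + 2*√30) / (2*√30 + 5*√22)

Multiply numerator and denominator by -5*√22 + 2*√30.
Denominator becomes -430; numerator becomes -20*√165 - 15*√22 + 6*√30 + 120.

(-120 - 6*√30 + 15*√22 + 20*√165)/430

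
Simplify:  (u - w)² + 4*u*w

Expand the square and combine the 4*u*w term.

(u + w)²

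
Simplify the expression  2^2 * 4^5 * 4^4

2^2 = 2^2; 4^5 = 2^10; 4^4 = 2^8
Combine exponents: 2^20

2^20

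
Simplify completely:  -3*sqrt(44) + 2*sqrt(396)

6*sqrt(11)

3*sqrt(44) = 6*sqrt(11); 2*sqrt(396) = 12*sqrt(11)
Combine: (-6 + 12)·sqrt(11) = 6*sqrt(11)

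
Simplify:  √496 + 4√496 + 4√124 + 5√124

38*√31

√496 = 4*√31; 4√496 = 16*√31; 4√124 = 8*√31; 5√124 = 10*√31
Combine: (4 + 16 + 8 + 10)·√31 = 38*√31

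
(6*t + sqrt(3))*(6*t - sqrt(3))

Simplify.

36*t^2 - 3

(6*t)^2 - (sqrt(3))^2 = 36*t^2 - 3.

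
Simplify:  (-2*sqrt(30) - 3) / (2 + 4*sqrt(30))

Multiply numerator and denominator by -4*sqrt(30) + 2.
Denominator becomes -476; numerator becomes 8*sqrt(30) + 234.

(-117 - 4*sqrt(30))/238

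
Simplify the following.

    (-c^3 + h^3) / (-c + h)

Factor as (a-b)(a^2+ab+b^2) with a=h, b=c.

c^2 + c*h + h^2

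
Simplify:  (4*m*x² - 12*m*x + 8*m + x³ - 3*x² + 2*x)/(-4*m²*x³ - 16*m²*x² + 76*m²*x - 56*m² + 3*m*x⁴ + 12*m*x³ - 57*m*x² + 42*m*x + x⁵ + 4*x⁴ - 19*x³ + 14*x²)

1/(-m*x - 7*m + x² + 7*x)

Factor: 4*m*x² - 12*m*x + 8*m + x³ - 3*x² + 2*x = (x - 1)·(x - 2)·(4*m + x);  -4*m²*x³ - 16*m²*x² + 76*m²*x - 56*m² + 3*m*x⁴ + 12*m*x³ - 57*m*x² + 42*m*x + x⁵ + 4*x⁴ - 19*x³ + 14*x² = (x + 7)·(4*m + x)·(-m + x)·(x - 1)·(x - 2)
Cancel the common factors (x - 1), (4*m + x), (x - 2).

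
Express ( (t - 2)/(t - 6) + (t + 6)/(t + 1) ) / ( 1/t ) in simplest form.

(2*t³ - t² - 38*t)/(t² - 5*t - 6)

Numerator: (t - 2)/(t - 6) + (t + 6)/(t + 1) = (2*t² - t - 38)/(t² - 5*t - 6)
Denominator: 1/t = 1/t
Divide: ((2*t² - t - 38)/(t² - 5*t - 6)) · (t) = (2*t³ - t² - 38*t)/(t² - 5*t - 6)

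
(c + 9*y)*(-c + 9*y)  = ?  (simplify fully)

-c**2 + 81*y**2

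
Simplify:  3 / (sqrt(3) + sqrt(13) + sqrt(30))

Group as (sqrt(3) + sqrt(30)) + sqrt(13); multiply by (sqrt(3) + sqrt(30)) - sqrt(13), then rationalise the remaining surd.

(-30*sqrt(13) - 60*sqrt(3) + 9*sqrt(130) + 21*sqrt(30))/20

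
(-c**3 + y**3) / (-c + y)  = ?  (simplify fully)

Apply the difference-of-cubes factorisation and cancel (-c + y).

c**2 + c*y + y**2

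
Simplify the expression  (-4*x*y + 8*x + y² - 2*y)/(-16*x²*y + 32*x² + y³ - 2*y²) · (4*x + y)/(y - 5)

Factor: -4*x*y + 8*x + y² - 2*y = (-4*x + y)·(y - 2);  -16*x²*y + 32*x² + y³ - 2*y² = (4*x + y)·(y - 2)·(-4*x + y)
Cancel the common factors (-4*x + y), (4*x + y), (y - 2).

1/(y - 5)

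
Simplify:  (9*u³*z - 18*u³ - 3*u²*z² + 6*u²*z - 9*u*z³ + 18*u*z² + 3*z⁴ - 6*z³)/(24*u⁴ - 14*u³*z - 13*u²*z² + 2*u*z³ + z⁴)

(3*u*z - 6*u + 3*z² - 6*z)/(8*u² + 6*u*z + z²)

Factor: 9*u³*z - 18*u³ - 3*u²*z² + 6*u²*z - 9*u*z³ + 18*u*z² + 3*z⁴ - 6*z³ = 3·(-3*u + z)·(-u + z)·(u + z)·(z - 2);  24*u⁴ - 14*u³*z - 13*u²*z² + 2*u*z³ + z⁴ = (-3*u + z)·(4*u + z)·(-u + z)·(2*u + z)
Cancel the common factors (-3*u + z), (-u + z).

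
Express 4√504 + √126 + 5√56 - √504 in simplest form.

4√504 = 24*√14; √126 = 3*√14; 5√56 = 10*√14; √504 = 6*√14
Combine: (24 + 3 + 10 - 6)·√14 = 31*√14

31*√14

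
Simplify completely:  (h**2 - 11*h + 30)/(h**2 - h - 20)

Factor: h**2 - 11*h + 30 = (h - 5)*(h - 6);  h**2 - h - 20 = (h + 4)*(h - 5)
Cancel the common factor (h - 5).

(h - 6)/(h + 4)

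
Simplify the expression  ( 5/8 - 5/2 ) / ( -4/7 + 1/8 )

21/5

Numerator: 5/8 - 5/2 = -15/8
Denominator: -4/7 + 1/8 = -25/56
Divide: (-15/8) · (-56/25) = 21/5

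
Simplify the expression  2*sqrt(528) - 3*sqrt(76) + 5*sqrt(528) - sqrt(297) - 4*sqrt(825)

-6*sqrt(19) + 5*sqrt(33)

2*sqrt(528) = 8*sqrt(33); 3*sqrt(76) = 6*sqrt(19); 5*sqrt(528) = 20*sqrt(33); sqrt(297) = 3*sqrt(33); 4*sqrt(825) = 20*sqrt(33)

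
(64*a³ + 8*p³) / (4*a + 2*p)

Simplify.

16*a² - 8*a*p + 4*p²

(4*a)^3 + (2*p)^3 = (4*a + 2*p)(16*a² - 8*a*p + 4*p²).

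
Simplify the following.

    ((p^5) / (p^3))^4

p^8

Inside the bracket: p^2
Raise to the power 4: p^8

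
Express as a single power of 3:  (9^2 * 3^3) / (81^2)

3^(-1)

9^2 = 3^4; 3^3 = 3^3; 81^2 = 3^8
Combine exponents: 3^(-1)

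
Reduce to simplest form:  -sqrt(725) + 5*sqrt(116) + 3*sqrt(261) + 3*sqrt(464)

26*sqrt(29)

sqrt(725) = 5*sqrt(29); 5*sqrt(116) = 10*sqrt(29); 3*sqrt(261) = 9*sqrt(29); 3*sqrt(464) = 12*sqrt(29)
Combine: (-5 + 10 + 9 + 12)·sqrt(29) = 26*sqrt(29)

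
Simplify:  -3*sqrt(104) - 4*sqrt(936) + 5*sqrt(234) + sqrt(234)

3*sqrt(104) = 6*sqrt(26); 4*sqrt(936) = 24*sqrt(26); 5*sqrt(234) = 15*sqrt(26); sqrt(234) = 3*sqrt(26)
Combine: (-6 - 24 + 15 + 3)·sqrt(26) = -12*sqrt(26)

-12*sqrt(26)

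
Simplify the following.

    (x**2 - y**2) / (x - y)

x + y

x**2 - y**2 factors as (x - y)*(x + y).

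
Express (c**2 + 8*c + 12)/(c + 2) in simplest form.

c + 6

Factor: c**2 + 8*c + 12 = (c + 6)*(c + 2)
Cancel the common factor (c + 2).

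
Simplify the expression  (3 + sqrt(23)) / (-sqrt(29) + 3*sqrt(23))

(3*sqrt(29) + sqrt(667) + 9*sqrt(23) + 69)/178

Multiply numerator and denominator by sqrt(29) + 3*sqrt(23).
Denominator becomes 178; numerator becomes 3*sqrt(29) + sqrt(667) + 9*sqrt(23) + 69.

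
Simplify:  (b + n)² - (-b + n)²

4*b*n

Write as f(n,b) - f(n,-b) and expand.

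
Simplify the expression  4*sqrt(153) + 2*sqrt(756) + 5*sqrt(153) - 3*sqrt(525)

4*sqrt(153) = 12*sqrt(17); 2*sqrt(756) = 12*sqrt(21); 5*sqrt(153) = 15*sqrt(17); 3*sqrt(525) = 15*sqrt(21)

-3*sqrt(21) + 27*sqrt(17)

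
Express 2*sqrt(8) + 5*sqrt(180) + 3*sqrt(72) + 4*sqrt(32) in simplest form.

38*sqrt(2) + 30*sqrt(5)

2*sqrt(8) = 4*sqrt(2); 5*sqrt(180) = 30*sqrt(5); 3*sqrt(72) = 18*sqrt(2); 4*sqrt(32) = 16*sqrt(2)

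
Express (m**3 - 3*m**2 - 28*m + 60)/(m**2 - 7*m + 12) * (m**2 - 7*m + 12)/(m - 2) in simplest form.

Factor: m**3 - 3*m**2 - 28*m + 60 = (m - 6)*(m + 5)*(m - 2);  m**2 - 7*m + 12 = (m - 3)*(m - 4);  m**2 - 7*m + 12 = (m - 4)*(m - 3)
Cancel the common factors (m - 2), (m - 3), (m - 4).

m**2 - m - 30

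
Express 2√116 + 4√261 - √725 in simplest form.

2√116 = 4*√29; 4√261 = 12*√29; √725 = 5*√29
Combine: (4 + 12 - 5)·√29 = 11*√29

11*√29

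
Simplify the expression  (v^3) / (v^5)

Quotient: (v^-2)

v^(-2)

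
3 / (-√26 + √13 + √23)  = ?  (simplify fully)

Group as (√13 + √23) - √26; multiply by (√13 + √23) + √26, then rationalise the remaining surd.

(-15*√26 + 24*√23 + 54*√13 + 39*√46)/548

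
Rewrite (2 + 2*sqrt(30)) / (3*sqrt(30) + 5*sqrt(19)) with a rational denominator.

(-180 - 6*sqrt(30) + 10*sqrt(19) + 10*sqrt(570))/205

Multiply numerator and denominator by -5*sqrt(19) + 3*sqrt(30).
Denominator becomes -205; numerator becomes -10*sqrt(570) - 10*sqrt(19) + 6*sqrt(30) + 180.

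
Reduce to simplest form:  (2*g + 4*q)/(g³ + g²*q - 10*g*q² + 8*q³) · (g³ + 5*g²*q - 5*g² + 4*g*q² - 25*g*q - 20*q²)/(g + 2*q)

(2*g² + 2*g*q - 10*g - 10*q)/(g² - 3*g*q + 2*q²)

Factor: 2*g + 4*q = 2·(g + 2*q);  g³ + g²*q - 10*g*q² + 8*q³ = (g - 2*q)·(g + 4*q)·(g - q);  g³ + 5*g²*q - 5*g² + 4*g*q² - 25*g*q - 20*q² = (g + q)·(g + 4*q)·(g - 5)
Cancel the common factors (g + 4*q), (g + 2*q).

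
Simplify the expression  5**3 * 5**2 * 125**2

5**11

5**3 = 5**3; 5**2 = 5**2; 125**2 = 5**6
Combine exponents: 5**11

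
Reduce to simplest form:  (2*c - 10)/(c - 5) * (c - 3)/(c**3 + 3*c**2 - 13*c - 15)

Factor: 2*c - 10 = 2*(c - 5);  c**3 + 3*c**2 - 13*c - 15 = (c - 3)*(c + 5)*(c + 1)
Cancel the common factors (c - 3), (c - 5).

2/(c**2 + 6*c + 5)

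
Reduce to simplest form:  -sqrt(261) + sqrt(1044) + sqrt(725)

8*sqrt(29)

sqrt(261) = 3*sqrt(29); sqrt(1044) = 6*sqrt(29); sqrt(725) = 5*sqrt(29)
Combine: (-3 + 6 + 5)·sqrt(29) = 8*sqrt(29)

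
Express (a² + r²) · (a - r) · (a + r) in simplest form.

a⁴ - r⁴

Pair the conjugate factors: (a+r)(a-r) = a² - r², then repeat with the next factor.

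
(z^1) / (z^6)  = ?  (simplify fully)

z^(-5)

Quotient: (z^-5)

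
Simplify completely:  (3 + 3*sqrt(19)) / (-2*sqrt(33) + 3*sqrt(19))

Multiply numerator and denominator by 2*sqrt(33) + 3*sqrt(19).
Denominator becomes 39; numerator becomes 6*sqrt(33) + 9*sqrt(19) + 6*sqrt(627) + 171.

(2*sqrt(33) + 3*sqrt(19) + 2*sqrt(627) + 57)/13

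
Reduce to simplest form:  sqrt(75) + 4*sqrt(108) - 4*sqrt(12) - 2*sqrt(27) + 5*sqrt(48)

35*sqrt(3)

sqrt(75) = 5*sqrt(3); 4*sqrt(108) = 24*sqrt(3); 4*sqrt(12) = 8*sqrt(3); 2*sqrt(27) = 6*sqrt(3); 5*sqrt(48) = 20*sqrt(3)
Combine: (5 + 24 - 8 - 6 + 20)·sqrt(3) = 35*sqrt(3)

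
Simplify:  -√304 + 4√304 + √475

17*√19

√304 = 4*√19; 4√304 = 16*√19; √475 = 5*√19
Combine: (-4 + 16 + 5)·√19 = 17*√19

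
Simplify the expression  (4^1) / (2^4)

2^(-2)

4^1 = 2^2; 2^4 = 2^4
Combine exponents: 2^(-2)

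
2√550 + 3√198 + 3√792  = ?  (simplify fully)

2√550 = 10*√22; 3√198 = 9*√22; 3√792 = 18*√22
Combine: (10 + 9 + 18)·√22 = 37*√22

37*√22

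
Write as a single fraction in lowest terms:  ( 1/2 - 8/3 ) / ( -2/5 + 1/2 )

-65/3

Numerator: 1/2 - 8/3 = -13/6
Denominator: -2/5 + 1/2 = 1/10
Divide: (-13/6) · (10) = -65/3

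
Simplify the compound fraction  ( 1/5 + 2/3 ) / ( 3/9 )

Numerator: 1/5 + 2/3 = 13/15
Denominator: 3/9 = 1/3
Divide: (13/15) · (3) = 13/5

13/5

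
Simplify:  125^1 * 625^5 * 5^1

5^24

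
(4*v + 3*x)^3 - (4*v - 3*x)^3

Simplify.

288*v^2*x + 54*x^3

Write as f((4*v),(3*x)) - f((4*v),-(3*x)) and expand.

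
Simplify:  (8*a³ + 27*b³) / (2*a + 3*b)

Factor as (a+b)(a^2-ab+b^2) with a=(2*a), b=(3*b).

4*a² - 6*a*b + 9*b²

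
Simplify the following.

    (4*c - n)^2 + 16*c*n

Expanding gives 16*c^2 + 8*c*n + n^2, a perfect square.

(4*c + n)^2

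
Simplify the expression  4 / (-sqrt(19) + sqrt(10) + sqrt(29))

(-10*sqrt(19) + 19*sqrt(10) + sqrt(5510))/95

Group as (sqrt(10) + sqrt(29)) - sqrt(19); multiply by (sqrt(10) + sqrt(29)) + sqrt(19), then rationalise the remaining surd.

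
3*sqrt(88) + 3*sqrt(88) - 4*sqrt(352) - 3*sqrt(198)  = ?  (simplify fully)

-13*sqrt(22)

3*sqrt(88) = 6*sqrt(22); 3*sqrt(88) = 6*sqrt(22); 4*sqrt(352) = 16*sqrt(22); 3*sqrt(198) = 9*sqrt(22)
Combine: (6 + 6 - 16 - 9)·sqrt(22) = -13*sqrt(22)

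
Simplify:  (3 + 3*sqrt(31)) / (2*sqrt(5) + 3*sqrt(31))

(-6*sqrt(155) - 6*sqrt(5) + 9*sqrt(31) + 279)/259

Multiply numerator and denominator by -2*sqrt(5) + 3*sqrt(31).
Denominator becomes 259; numerator becomes -6*sqrt(155) - 6*sqrt(5) + 9*sqrt(31) + 279.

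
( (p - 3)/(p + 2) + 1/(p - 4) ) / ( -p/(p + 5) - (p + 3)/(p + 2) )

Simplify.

(-p^3 + p^2 + 16*p - 70)/(2*p^3 + 2*p^2 - 25*p - 60)

Numerator: (p - 3)/(p + 2) + 1/(p - 4) = (p^2 - 6*p + 14)/(p^2 - 2*p - 8)
Denominator: -p/(p + 5) - (p + 3)/(p + 2) = (-2*p^2 - 10*p - 15)/(p^2 + 7*p + 10)
Divide: ((p^2 - 6*p + 14)/(p^2 - 2*p - 8)) · ((p^2 + 7*p + 10)/(-2*p^2 - 10*p - 15)) = (-p^3 + p^2 + 16*p - 70)/(2*p^3 + 2*p^2 - 25*p - 60)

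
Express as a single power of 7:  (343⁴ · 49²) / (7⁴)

343⁴ = 7^12; 49² = 7^4; 7⁴ = 7^4
Combine exponents: 7^12

7^12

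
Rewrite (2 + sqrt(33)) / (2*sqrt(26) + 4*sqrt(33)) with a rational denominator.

Multiply numerator and denominator by -2*sqrt(26) + 4*sqrt(33).
Denominator becomes 424; numerator becomes -2*sqrt(858) - 4*sqrt(26) + 8*sqrt(33) + 132.

(-sqrt(858) - 2*sqrt(26) + 4*sqrt(33) + 66)/212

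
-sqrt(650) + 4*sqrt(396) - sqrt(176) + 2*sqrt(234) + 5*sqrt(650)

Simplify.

sqrt(650) = 5*sqrt(26); 4*sqrt(396) = 24*sqrt(11); sqrt(176) = 4*sqrt(11); 2*sqrt(234) = 6*sqrt(26); 5*sqrt(650) = 25*sqrt(26)

20*sqrt(11) + 26*sqrt(26)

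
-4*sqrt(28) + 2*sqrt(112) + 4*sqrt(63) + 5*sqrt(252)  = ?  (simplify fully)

4*sqrt(28) = 8*sqrt(7); 2*sqrt(112) = 8*sqrt(7); 4*sqrt(63) = 12*sqrt(7); 5*sqrt(252) = 30*sqrt(7)
Combine: (-8 + 8 + 12 + 30)·sqrt(7) = 42*sqrt(7)

42*sqrt(7)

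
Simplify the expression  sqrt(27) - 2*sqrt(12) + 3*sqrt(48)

11*sqrt(3)

sqrt(27) = 3*sqrt(3); 2*sqrt(12) = 4*sqrt(3); 3*sqrt(48) = 12*sqrt(3)
Combine: (3 - 4 + 12)·sqrt(3) = 11*sqrt(3)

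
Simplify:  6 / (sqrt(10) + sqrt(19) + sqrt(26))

Group as (sqrt(10) + sqrt(19)) + sqrt(26); multiply by (sqrt(10) + sqrt(19)) - sqrt(26), then rationalise the remaining surd.

(-24*sqrt(1235) + 18*sqrt(26) + 102*sqrt(19) + 210*sqrt(10))/751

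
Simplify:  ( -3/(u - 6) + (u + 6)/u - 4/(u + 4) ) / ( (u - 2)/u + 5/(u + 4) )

(u^3 - 3*u^2 - 24*u - 144)/(u^3 + u^2 - 50*u + 48)

Numerator: -3/(u - 6) + (u + 6)/u - 4/(u + 4) = (u^3 - 3*u^2 - 24*u - 144)/(u^3 - 2*u^2 - 24*u)
Denominator: (u - 2)/u + 5/(u + 4) = (u^2 + 7*u - 8)/(u^2 + 4*u)
Divide: ((u^3 - 3*u^2 - 24*u - 144)/(u^3 - 2*u^2 - 24*u)) · ((u^2 + 4*u)/(u^2 + 7*u - 8)) = (u^3 - 3*u^2 - 24*u - 144)/(u^3 + u^2 - 50*u + 48)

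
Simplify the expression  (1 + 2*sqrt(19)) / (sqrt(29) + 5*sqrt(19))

Multiply numerator and denominator by -sqrt(29) + 5*sqrt(19).
Denominator becomes 446; numerator becomes -2*sqrt(551) - sqrt(29) + 5*sqrt(19) + 190.

(-2*sqrt(551) - sqrt(29) + 5*sqrt(19) + 190)/446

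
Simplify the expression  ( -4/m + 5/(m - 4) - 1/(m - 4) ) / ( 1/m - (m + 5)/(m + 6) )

Numerator: -4/m + 5/(m - 4) - 1/(m - 4) = 16/(m² - 4*m)
Denominator: 1/m - (m + 5)/(m + 6) = (-m² - 4*m + 6)/(m² + 6*m)
Divide: (16/(m² - 4*m)) · ((m² + 6*m)/(-m² - 4*m + 6)) = (-16*m - 96)/(m³ - 22*m + 24)

(-16*m - 96)/(m³ - 22*m + 24)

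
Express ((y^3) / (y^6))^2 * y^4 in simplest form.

Inside the bracket: (y^-3)
Raise to the power 2: (y^-6)
Multiply by y^4: add exponents.

y^(-2)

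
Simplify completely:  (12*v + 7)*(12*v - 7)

144*v^2 - 49

Difference of squares with P = 12*v, Q = 7.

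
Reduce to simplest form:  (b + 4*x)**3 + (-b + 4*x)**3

Binomially expand both and collect terms in (4*x), b.

24*b**2*x + 128*x**3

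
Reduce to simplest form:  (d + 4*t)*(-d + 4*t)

-d^2 + 16*t^2

Product of conjugates: (P+Q)(P-Q) = P^2 - Q^2.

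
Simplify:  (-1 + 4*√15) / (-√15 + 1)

(-59 - 3*√15)/14

Multiply numerator and denominator by 1 + √15.
Denominator becomes -14; numerator becomes 3*√15 + 59.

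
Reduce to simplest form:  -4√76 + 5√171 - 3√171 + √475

3*√19

4√76 = 8*√19; 5√171 = 15*√19; 3√171 = 9*√19; √475 = 5*√19
Combine: (-8 + 15 - 9 + 5)·√19 = 3*√19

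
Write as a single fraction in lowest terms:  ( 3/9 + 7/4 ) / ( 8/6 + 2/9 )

75/56

Numerator: 3/9 + 7/4 = 25/12
Denominator: 8/6 + 2/9 = 14/9
Divide: (25/12) · (9/14) = 75/56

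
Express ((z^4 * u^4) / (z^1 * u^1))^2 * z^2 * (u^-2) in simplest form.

u^4*z^8

Inside the bracket: z^3 * u^3
Raise to the power 2: z^6 * u^6
Multiply by z^2 * (u^-2): add exponents.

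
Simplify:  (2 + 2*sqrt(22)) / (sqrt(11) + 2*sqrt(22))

Multiply numerator and denominator by -sqrt(11) + 2*sqrt(22).
Denominator becomes 77; numerator becomes -22*sqrt(2) - 2*sqrt(11) + 4*sqrt(22) + 88.

(-22*sqrt(2) - 2*sqrt(11) + 4*sqrt(22) + 88)/77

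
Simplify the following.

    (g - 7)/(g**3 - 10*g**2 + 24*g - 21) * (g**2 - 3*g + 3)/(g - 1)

Factor: g**3 - 10*g**2 + 24*g - 21 = (g**2 - 3*g + 3)*(g - 7)
Cancel the common factors (g**2 - 3*g + 3), (g - 7).

1/(g - 1)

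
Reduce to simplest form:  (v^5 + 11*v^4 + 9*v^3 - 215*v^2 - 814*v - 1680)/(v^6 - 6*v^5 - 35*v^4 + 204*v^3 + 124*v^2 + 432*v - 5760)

(v + 7)/(v^2 - 10*v + 24)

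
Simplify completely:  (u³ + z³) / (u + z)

u² - u*z + z²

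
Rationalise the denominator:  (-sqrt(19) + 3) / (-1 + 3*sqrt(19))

Multiply numerator and denominator by -3*sqrt(19) - 1.
Denominator becomes -170; numerator becomes -8*sqrt(19) + 54.

(-27 + 4*sqrt(19))/85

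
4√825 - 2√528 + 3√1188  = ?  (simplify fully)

30*√33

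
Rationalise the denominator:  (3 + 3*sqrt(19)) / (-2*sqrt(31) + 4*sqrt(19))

Multiply numerator and denominator by 2*sqrt(31) + 4*sqrt(19).
Denominator becomes 180; numerator becomes 6*sqrt(31) + 12*sqrt(19) + 6*sqrt(589) + 228.

(sqrt(31) + 2*sqrt(19) + sqrt(589) + 38)/30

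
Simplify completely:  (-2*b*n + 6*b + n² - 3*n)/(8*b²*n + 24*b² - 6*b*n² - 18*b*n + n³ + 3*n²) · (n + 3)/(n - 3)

-1/(4*b - n)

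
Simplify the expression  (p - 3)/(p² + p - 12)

Factor: p² + p - 12 = (p + 4)·(p - 3)
Cancel the common factor (p - 3).

1/(p + 4)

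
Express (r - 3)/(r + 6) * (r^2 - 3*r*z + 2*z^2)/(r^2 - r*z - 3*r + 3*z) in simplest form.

Factor: r^2 - 3*r*z + 2*z^2 = (r - z)*(r - 2*z);  r^2 - r*z - 3*r + 3*z = (r - 3)*(r - z)
Cancel the common factors (r - z), (r - 3).

(r - 2*z)/(r + 6)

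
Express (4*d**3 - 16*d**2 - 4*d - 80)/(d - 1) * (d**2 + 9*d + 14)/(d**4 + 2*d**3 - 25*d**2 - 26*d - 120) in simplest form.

Factor: 4*d**3 - 16*d**2 - 4*d - 80 = 4*(d**2 + d + 4)*(d - 5);  d**2 + 9*d + 14 = (d + 7)*(d + 2);  d**4 + 2*d**3 - 25*d**2 - 26*d - 120 = (d**2 + d + 4)*(d + 6)*(d - 5)
Cancel the common factors (d**2 + d + 4), (d - 5).

(4*d**2 + 36*d + 56)/(d**2 + 5*d - 6)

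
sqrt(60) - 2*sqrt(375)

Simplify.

-8*sqrt(15)

sqrt(60) = 2*sqrt(15); 2*sqrt(375) = 10*sqrt(15)
Combine: (2 - 10)·sqrt(15) = -8*sqrt(15)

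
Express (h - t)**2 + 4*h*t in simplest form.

(h + t)**2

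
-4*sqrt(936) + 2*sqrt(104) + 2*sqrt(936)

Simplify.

-8*sqrt(26)

4*sqrt(936) = 24*sqrt(26); 2*sqrt(104) = 4*sqrt(26); 2*sqrt(936) = 12*sqrt(26)
Combine: (-24 + 4 + 12)·sqrt(26) = -8*sqrt(26)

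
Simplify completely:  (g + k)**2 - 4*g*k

(g - k)**2

Expand the square and combine the 4*g*k term.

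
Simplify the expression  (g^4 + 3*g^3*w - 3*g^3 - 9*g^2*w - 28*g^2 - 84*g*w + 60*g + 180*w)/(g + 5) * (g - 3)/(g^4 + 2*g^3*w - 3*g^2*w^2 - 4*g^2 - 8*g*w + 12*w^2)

(-g^2 + 9*g - 18)/(-g^2 + g*w - 2*g + 2*w)

Factor: g^4 + 3*g^3*w - 3*g^3 - 9*g^2*w - 28*g^2 - 84*g*w + 60*g + 180*w = (g + 5)*(g - 2)*(g - 6)*(g + 3*w);  g^4 + 2*g^3*w - 3*g^2*w^2 - 4*g^2 - 8*g*w + 12*w^2 = (g - w)*(g + 2)*(g + 3*w)*(g - 2)
Cancel the common factors (g + 5), (g + 3*w), (g - 2).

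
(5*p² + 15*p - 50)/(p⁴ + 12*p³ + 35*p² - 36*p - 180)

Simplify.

Factor: 5*p² + 15*p - 50 = 5·(p - 2)·(p + 5);  p⁴ + 12*p³ + 35*p² - 36*p - 180 = (p + 3)·(p + 6)·(p - 2)·(p + 5)
Cancel the common factors (p + 5), (p - 2).

5/(p² + 9*p + 18)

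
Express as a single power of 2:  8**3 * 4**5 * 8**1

8**3 = 2**9; 4**5 = 2**10; 8**1 = 2**3
Combine exponents: 2**22

2**22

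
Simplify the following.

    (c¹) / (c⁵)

Quotient: (c^-4)

c^(-4)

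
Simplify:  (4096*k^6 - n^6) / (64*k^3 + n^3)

Difference of sixth powers: factor out (64*k^3 + n^3).

64*k^3 - n^3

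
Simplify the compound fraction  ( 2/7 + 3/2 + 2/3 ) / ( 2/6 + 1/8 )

Numerator: 2/7 + 3/2 + 2/3 = 103/42
Denominator: 2/6 + 1/8 = 11/24
Divide: (103/42) · (24/11) = 412/77

412/77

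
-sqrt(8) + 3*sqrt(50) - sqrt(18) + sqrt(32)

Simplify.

sqrt(8) = 2*sqrt(2); 3*sqrt(50) = 15*sqrt(2); sqrt(18) = 3*sqrt(2); sqrt(32) = 4*sqrt(2)
Combine: (-2 + 15 - 3 + 4)·sqrt(2) = 14*sqrt(2)

14*sqrt(2)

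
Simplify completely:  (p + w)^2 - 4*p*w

After expansion: p^2 - 2*p*w + w^2 — a perfect-square trinomial.

(p - w)^2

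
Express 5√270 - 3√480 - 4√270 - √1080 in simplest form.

5√270 = 15*√30; 3√480 = 12*√30; 4√270 = 12*√30; √1080 = 6*√30
Combine: (15 - 12 - 12 - 6)·√30 = -15*√30

-15*√30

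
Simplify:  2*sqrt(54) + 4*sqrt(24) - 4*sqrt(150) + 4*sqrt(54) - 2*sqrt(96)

-2*sqrt(6)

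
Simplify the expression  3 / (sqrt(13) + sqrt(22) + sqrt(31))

(-sqrt(8866) + 2*sqrt(31) + 11*sqrt(22) + 20*sqrt(13))/188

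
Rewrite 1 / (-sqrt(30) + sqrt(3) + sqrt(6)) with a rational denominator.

Group as (sqrt(3) + sqrt(6)) - sqrt(30); multiply by (sqrt(3) + sqrt(6)) + sqrt(30), then rationalise the remaining surd.

(-7*sqrt(30) - 9*sqrt(6) - 11*sqrt(3) - 4*sqrt(15))/123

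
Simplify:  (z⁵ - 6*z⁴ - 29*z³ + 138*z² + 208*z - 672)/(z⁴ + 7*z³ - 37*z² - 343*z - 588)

(z² - 6*z + 8)/(z + 7)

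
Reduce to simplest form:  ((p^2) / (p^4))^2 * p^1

p^(-3)

Inside the bracket: (p^-2)
Raise to the power 2: (p^-4)
Multiply by p^1: add exponents.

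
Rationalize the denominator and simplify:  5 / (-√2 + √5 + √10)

Group as (√5 + √10) - √2; multiply by (√5 + √10) + √2, then rationalise the remaining surd.

(-65*√2 - 15*√10 + 35*√5 + 100)/31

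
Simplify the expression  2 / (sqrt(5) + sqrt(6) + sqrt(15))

Group as (sqrt(5) + sqrt(15)) + sqrt(6); multiply by (sqrt(5) + sqrt(15)) - sqrt(6), then rationalise the remaining surd.

(-15*sqrt(2) - 2*sqrt(15) + 7*sqrt(6) + 8*sqrt(5))/26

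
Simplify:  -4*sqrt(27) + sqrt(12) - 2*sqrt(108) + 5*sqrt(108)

8*sqrt(3)

4*sqrt(27) = 12*sqrt(3); sqrt(12) = 2*sqrt(3); 2*sqrt(108) = 12*sqrt(3); 5*sqrt(108) = 30*sqrt(3)
Combine: (-12 + 2 - 12 + 30)·sqrt(3) = 8*sqrt(3)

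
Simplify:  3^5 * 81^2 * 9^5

3^23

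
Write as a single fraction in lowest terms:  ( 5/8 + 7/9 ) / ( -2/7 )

Numerator: 5/8 + 7/9 = 101/72
Denominator: -2/7 = -2/7
Divide: (101/72) · (-7/2) = -707/144

-707/144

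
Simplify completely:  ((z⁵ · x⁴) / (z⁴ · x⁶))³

Inside the bracket: z¹ · (x^-2)
Raise to the power 3: z³ · (x^-6)

z³/x⁶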